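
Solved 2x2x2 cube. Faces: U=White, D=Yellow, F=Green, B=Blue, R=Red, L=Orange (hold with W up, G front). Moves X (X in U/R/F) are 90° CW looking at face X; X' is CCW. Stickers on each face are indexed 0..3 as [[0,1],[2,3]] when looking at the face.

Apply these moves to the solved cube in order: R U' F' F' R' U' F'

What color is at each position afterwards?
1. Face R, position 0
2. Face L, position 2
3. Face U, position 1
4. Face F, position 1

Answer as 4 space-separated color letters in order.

After move 1 (R): R=RRRR U=WGWG F=GYGY D=YBYB B=WBWB
After move 2 (U'): U=GGWW F=OOGY R=GYRR B=RRWB L=WBOO
After move 3 (F'): F=OYOG U=GGGR R=BYYR D=BOYB L=WWOW
After move 4 (F'): F=YGOO U=GGBY R=OYBR D=WWYB L=WROG
After move 5 (R'): R=YROB U=GWBR F=YGOY D=WGYO B=BRWB
After move 6 (U'): U=WRGB F=WROY R=YGOB B=YRWB L=BROG
After move 7 (F'): F=RYWO U=WRYO R=GGWB D=RGYO L=BBOG
Query 1: R[0] = G
Query 2: L[2] = O
Query 3: U[1] = R
Query 4: F[1] = Y

Answer: G O R Y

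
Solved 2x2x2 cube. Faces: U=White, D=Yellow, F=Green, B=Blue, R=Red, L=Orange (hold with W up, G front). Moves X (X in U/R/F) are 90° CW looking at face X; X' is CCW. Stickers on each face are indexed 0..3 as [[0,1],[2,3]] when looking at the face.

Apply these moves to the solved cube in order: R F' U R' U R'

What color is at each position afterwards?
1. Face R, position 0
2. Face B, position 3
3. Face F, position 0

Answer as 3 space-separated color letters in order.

Answer: G B B

Derivation:
After move 1 (R): R=RRRR U=WGWG F=GYGY D=YBYB B=WBWB
After move 2 (F'): F=YYGG U=WGRR R=BRYR D=OOYB L=OGOW
After move 3 (U): U=RWRG F=BRGG R=WBYR B=OGWB L=YYOW
After move 4 (R'): R=BRWY U=RWRO F=BWGG D=ORYG B=BGOB
After move 5 (U): U=RROW F=BRGG R=BGWY B=YYOB L=BWOW
After move 6 (R'): R=GYBW U=ROOY F=BRGW D=ORYG B=GYRB
Query 1: R[0] = G
Query 2: B[3] = B
Query 3: F[0] = B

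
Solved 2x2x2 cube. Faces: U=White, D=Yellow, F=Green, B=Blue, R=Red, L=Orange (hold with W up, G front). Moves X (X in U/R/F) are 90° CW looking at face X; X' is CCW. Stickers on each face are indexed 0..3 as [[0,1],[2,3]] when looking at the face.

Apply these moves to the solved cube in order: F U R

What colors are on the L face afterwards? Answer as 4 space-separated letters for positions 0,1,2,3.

Answer: G G O Y

Derivation:
After move 1 (F): F=GGGG U=WWOO R=WRWR D=RRYY L=OYOY
After move 2 (U): U=OWOW F=WRGG R=BBWR B=OYBB L=GGOY
After move 3 (R): R=WBRB U=OROG F=WRGY D=RBYO B=WYWB
Query: L face = GGOY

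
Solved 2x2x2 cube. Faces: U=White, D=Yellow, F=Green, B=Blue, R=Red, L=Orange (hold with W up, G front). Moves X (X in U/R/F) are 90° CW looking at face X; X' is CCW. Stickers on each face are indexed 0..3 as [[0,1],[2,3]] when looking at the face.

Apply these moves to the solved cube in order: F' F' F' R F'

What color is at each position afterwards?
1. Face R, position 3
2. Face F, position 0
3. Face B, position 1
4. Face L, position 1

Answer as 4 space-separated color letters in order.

After move 1 (F'): F=GGGG U=WWRR R=YRYR D=OOYY L=OWOW
After move 2 (F'): F=GGGG U=WWYY R=OROR D=WWYY L=OROR
After move 3 (F'): F=GGGG U=WWOO R=WRWR D=RRYY L=OYOY
After move 4 (R): R=WWRR U=WGOG F=GRGY D=RBYB B=OBWB
After move 5 (F'): F=RYGG U=WGWR R=BWRR D=YYYB L=OGOO
Query 1: R[3] = R
Query 2: F[0] = R
Query 3: B[1] = B
Query 4: L[1] = G

Answer: R R B G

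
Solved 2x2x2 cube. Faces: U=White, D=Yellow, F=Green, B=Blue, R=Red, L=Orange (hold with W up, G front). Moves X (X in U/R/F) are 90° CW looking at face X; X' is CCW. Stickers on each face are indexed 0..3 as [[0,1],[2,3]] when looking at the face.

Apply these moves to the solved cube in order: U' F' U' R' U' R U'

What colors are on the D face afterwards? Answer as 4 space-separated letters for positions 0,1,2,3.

After move 1 (U'): U=WWWW F=OOGG R=GGRR B=RRBB L=BBOO
After move 2 (F'): F=OGOG U=WWGR R=YGYR D=BOYY L=BWOW
After move 3 (U'): U=WRWG F=BWOG R=OGYR B=YGBB L=RROW
After move 4 (R'): R=GROY U=WBWY F=BROG D=BWYG B=YGOB
After move 5 (U'): U=BYWW F=RROG R=BROY B=GROB L=YGOW
After move 6 (R): R=OBYR U=BRWG F=RWOG D=BOYG B=WRYB
After move 7 (U'): U=RGBW F=YGOG R=RWYR B=OBYB L=WROW
Query: D face = BOYG

Answer: B O Y G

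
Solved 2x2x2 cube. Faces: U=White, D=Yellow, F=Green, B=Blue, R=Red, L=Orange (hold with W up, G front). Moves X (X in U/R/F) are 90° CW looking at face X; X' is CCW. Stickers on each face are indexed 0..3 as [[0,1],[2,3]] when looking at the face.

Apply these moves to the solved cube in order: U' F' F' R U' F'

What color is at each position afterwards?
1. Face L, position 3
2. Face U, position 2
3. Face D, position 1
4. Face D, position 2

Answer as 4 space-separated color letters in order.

After move 1 (U'): U=WWWW F=OOGG R=GGRR B=RRBB L=BBOO
After move 2 (F'): F=OGOG U=WWGR R=YGYR D=BOYY L=BWOW
After move 3 (F'): F=GGOO U=WWYY R=OGBR D=WWYY L=BROG
After move 4 (R): R=BORG U=WGYO F=GWOY D=WBYR B=YRWB
After move 5 (U'): U=GOWY F=BROY R=GWRG B=BOWB L=YROG
After move 6 (F'): F=RYBO U=GOGR R=BWWG D=RGYR L=YYOW
Query 1: L[3] = W
Query 2: U[2] = G
Query 3: D[1] = G
Query 4: D[2] = Y

Answer: W G G Y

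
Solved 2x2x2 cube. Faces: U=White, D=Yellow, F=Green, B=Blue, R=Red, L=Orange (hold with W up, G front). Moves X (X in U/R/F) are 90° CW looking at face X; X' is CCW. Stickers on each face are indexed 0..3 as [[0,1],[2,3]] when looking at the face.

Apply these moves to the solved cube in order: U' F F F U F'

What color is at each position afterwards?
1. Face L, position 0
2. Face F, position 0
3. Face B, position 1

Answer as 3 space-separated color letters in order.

Answer: O G W

Derivation:
After move 1 (U'): U=WWWW F=OOGG R=GGRR B=RRBB L=BBOO
After move 2 (F): F=GOGO U=WWOB R=WGWR D=RGYY L=BYOY
After move 3 (F): F=GGOO U=WWYY R=OGBR D=WWYY L=BROG
After move 4 (F): F=OGOG U=WWGR R=YGYR D=BOYY L=BWOW
After move 5 (U): U=GWRW F=YGOG R=RRYR B=BWBB L=OGOW
After move 6 (F'): F=GGYO U=GWRY R=ORBR D=GWYY L=OWOR
Query 1: L[0] = O
Query 2: F[0] = G
Query 3: B[1] = W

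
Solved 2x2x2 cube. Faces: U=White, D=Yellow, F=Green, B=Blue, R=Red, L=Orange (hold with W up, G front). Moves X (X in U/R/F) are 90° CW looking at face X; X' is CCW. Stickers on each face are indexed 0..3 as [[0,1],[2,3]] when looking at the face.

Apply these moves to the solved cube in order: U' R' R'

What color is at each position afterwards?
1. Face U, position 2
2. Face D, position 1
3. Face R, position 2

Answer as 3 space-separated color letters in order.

Answer: W W G

Derivation:
After move 1 (U'): U=WWWW F=OOGG R=GGRR B=RRBB L=BBOO
After move 2 (R'): R=GRGR U=WBWR F=OWGW D=YOYG B=YRYB
After move 3 (R'): R=RRGG U=WYWY F=OBGR D=YWYW B=GROB
Query 1: U[2] = W
Query 2: D[1] = W
Query 3: R[2] = G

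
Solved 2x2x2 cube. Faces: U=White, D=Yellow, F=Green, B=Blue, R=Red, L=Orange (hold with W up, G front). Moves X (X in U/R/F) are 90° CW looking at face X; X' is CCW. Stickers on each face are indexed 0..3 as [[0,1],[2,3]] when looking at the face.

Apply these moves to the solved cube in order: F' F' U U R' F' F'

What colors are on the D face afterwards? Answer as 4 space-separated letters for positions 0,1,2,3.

After move 1 (F'): F=GGGG U=WWRR R=YRYR D=OOYY L=OWOW
After move 2 (F'): F=GGGG U=WWYY R=OROR D=WWYY L=OROR
After move 3 (U): U=YWYW F=ORGG R=BBOR B=ORBB L=GGOR
After move 4 (U): U=YYWW F=BBGG R=OROR B=GGBB L=OROR
After move 5 (R'): R=RROO U=YBWG F=BYGW D=WBYG B=YGWB
After move 6 (F'): F=YWBG U=YBRO R=BRWO D=RRYG L=OGOW
After move 7 (F'): F=WGYB U=YBBW R=RRRO D=GWYG L=OOOR
Query: D face = GWYG

Answer: G W Y G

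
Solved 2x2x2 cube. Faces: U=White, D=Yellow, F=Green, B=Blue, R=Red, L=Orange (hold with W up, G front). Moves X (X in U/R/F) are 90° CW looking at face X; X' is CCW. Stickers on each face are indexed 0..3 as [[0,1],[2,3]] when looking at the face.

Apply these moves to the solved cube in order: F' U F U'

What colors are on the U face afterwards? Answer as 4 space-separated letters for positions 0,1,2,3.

Answer: W G R W

Derivation:
After move 1 (F'): F=GGGG U=WWRR R=YRYR D=OOYY L=OWOW
After move 2 (U): U=RWRW F=YRGG R=BBYR B=OWBB L=GGOW
After move 3 (F): F=GYGR U=RWWG R=RBWR D=YBYY L=GOOO
After move 4 (U'): U=WGRW F=GOGR R=GYWR B=RBBB L=OWOO
Query: U face = WGRW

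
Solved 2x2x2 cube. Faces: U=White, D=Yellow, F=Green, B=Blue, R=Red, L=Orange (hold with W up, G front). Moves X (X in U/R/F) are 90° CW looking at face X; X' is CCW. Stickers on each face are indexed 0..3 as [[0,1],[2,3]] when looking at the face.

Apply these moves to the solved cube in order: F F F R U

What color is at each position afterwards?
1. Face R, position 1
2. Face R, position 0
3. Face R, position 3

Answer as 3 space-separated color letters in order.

Answer: B R R

Derivation:
After move 1 (F): F=GGGG U=WWOO R=WRWR D=RRYY L=OYOY
After move 2 (F): F=GGGG U=WWYY R=OROR D=WWYY L=OROR
After move 3 (F): F=GGGG U=WWRR R=YRYR D=OOYY L=OWOW
After move 4 (R): R=YYRR U=WGRG F=GOGY D=OBYB B=RBWB
After move 5 (U): U=RWGG F=YYGY R=RBRR B=OWWB L=GOOW
Query 1: R[1] = B
Query 2: R[0] = R
Query 3: R[3] = R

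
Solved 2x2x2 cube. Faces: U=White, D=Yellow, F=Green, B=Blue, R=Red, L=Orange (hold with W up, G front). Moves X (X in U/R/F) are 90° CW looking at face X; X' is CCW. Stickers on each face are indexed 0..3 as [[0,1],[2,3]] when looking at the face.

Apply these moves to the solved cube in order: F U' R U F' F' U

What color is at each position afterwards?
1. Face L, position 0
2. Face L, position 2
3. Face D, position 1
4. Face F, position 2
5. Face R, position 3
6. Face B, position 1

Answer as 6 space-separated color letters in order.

Answer: Y O G G G R

Derivation:
After move 1 (F): F=GGGG U=WWOO R=WRWR D=RRYY L=OYOY
After move 2 (U'): U=WOWO F=OYGG R=GGWR B=WRBB L=BBOY
After move 3 (R): R=WGRG U=WYWG F=ORGY D=RBYW B=OROB
After move 4 (U): U=WWGY F=WGGY R=ORRG B=BBOB L=OROY
After move 5 (F'): F=GYWG U=WWOR R=BRRG D=RYYW L=OYOG
After move 6 (F'): F=YGGW U=WWBR R=YRRG D=YGYW L=OROO
After move 7 (U): U=BWRW F=YRGW R=BBRG B=OROB L=YGOO
Query 1: L[0] = Y
Query 2: L[2] = O
Query 3: D[1] = G
Query 4: F[2] = G
Query 5: R[3] = G
Query 6: B[1] = R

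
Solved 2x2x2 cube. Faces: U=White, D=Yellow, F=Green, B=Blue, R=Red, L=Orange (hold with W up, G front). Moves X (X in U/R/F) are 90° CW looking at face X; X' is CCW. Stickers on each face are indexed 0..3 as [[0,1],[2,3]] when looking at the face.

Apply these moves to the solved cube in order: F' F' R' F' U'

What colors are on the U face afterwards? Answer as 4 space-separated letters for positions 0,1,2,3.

After move 1 (F'): F=GGGG U=WWRR R=YRYR D=OOYY L=OWOW
After move 2 (F'): F=GGGG U=WWYY R=OROR D=WWYY L=OROR
After move 3 (R'): R=RROO U=WBYB F=GWGY D=WGYG B=YBWB
After move 4 (F'): F=WYGG U=WBRO R=GRWO D=RRYG L=OBOY
After move 5 (U'): U=BOWR F=OBGG R=WYWO B=GRWB L=YBOY
Query: U face = BOWR

Answer: B O W R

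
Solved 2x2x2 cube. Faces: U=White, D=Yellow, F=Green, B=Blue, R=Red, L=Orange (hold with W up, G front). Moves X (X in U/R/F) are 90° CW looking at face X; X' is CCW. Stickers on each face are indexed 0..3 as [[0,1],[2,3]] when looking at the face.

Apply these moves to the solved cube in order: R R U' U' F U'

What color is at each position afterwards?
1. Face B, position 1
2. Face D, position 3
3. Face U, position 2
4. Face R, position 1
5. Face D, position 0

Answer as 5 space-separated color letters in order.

After move 1 (R): R=RRRR U=WGWG F=GYGY D=YBYB B=WBWB
After move 2 (R): R=RRRR U=WYWY F=GBGB D=YWYW B=GBGB
After move 3 (U'): U=YYWW F=OOGB R=GBRR B=RRGB L=GBOO
After move 4 (U'): U=YWYW F=GBGB R=OORR B=GBGB L=RROO
After move 5 (F): F=GGBB U=YWOR R=YOWR D=ROYW L=RYOW
After move 6 (U'): U=WRYO F=RYBB R=GGWR B=YOGB L=GBOW
Query 1: B[1] = O
Query 2: D[3] = W
Query 3: U[2] = Y
Query 4: R[1] = G
Query 5: D[0] = R

Answer: O W Y G R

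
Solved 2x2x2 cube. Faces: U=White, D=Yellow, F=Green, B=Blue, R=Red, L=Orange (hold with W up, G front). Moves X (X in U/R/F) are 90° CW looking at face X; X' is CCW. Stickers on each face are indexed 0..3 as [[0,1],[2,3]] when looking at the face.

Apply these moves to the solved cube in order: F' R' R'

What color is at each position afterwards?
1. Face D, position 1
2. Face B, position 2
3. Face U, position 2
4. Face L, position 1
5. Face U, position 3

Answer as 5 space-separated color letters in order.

After move 1 (F'): F=GGGG U=WWRR R=YRYR D=OOYY L=OWOW
After move 2 (R'): R=RRYY U=WBRB F=GWGR D=OGYG B=YBOB
After move 3 (R'): R=RYRY U=WORY F=GBGB D=OWYR B=GBGB
Query 1: D[1] = W
Query 2: B[2] = G
Query 3: U[2] = R
Query 4: L[1] = W
Query 5: U[3] = Y

Answer: W G R W Y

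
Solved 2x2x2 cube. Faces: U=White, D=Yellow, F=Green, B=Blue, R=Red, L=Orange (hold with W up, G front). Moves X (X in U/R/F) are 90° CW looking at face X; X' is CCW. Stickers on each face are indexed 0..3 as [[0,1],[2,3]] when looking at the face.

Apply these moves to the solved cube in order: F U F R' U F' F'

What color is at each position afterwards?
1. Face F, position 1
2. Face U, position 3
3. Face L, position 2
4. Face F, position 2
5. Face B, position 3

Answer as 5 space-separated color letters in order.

After move 1 (F): F=GGGG U=WWOO R=WRWR D=RRYY L=OYOY
After move 2 (U): U=OWOW F=WRGG R=BBWR B=OYBB L=GGOY
After move 3 (F): F=GWGR U=OWYG R=OBWR D=WBYY L=GROR
After move 4 (R'): R=BROW U=OBYO F=GWGG D=WWYR B=YYBB
After move 5 (U): U=YOOB F=BRGG R=YYOW B=GRBB L=GWOR
After move 6 (F'): F=RGBG U=YOYO R=WYWW D=WRYR L=GBOO
After move 7 (F'): F=GGRB U=YOWW R=RYWW D=BOYR L=GOOY
Query 1: F[1] = G
Query 2: U[3] = W
Query 3: L[2] = O
Query 4: F[2] = R
Query 5: B[3] = B

Answer: G W O R B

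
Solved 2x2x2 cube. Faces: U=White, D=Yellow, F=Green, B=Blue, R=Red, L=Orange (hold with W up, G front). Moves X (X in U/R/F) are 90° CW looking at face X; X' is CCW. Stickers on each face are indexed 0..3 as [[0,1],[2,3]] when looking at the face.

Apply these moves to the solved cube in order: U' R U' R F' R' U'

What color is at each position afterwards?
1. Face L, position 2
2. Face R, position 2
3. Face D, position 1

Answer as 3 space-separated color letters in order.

Answer: O W R

Derivation:
After move 1 (U'): U=WWWW F=OOGG R=GGRR B=RRBB L=BBOO
After move 2 (R): R=RGRG U=WOWG F=OYGY D=YBYR B=WRWB
After move 3 (U'): U=OGWW F=BBGY R=OYRG B=RGWB L=WROO
After move 4 (R): R=ROGY U=OBWY F=BBGR D=YWYR B=WGGB
After move 5 (F'): F=BRBG U=OBRG R=WOYY D=ROYR L=WYOW
After move 6 (R'): R=OYWY U=OGRW F=BBBG D=RRYG B=RGOB
After move 7 (U'): U=GWOR F=WYBG R=BBWY B=OYOB L=RGOW
Query 1: L[2] = O
Query 2: R[2] = W
Query 3: D[1] = R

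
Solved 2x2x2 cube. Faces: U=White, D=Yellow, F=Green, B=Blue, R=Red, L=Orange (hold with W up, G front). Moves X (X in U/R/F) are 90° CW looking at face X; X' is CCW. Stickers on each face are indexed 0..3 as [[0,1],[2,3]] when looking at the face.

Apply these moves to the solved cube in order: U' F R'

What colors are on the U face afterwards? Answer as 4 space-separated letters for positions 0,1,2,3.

Answer: W B O R

Derivation:
After move 1 (U'): U=WWWW F=OOGG R=GGRR B=RRBB L=BBOO
After move 2 (F): F=GOGO U=WWOB R=WGWR D=RGYY L=BYOY
After move 3 (R'): R=GRWW U=WBOR F=GWGB D=ROYO B=YRGB
Query: U face = WBOR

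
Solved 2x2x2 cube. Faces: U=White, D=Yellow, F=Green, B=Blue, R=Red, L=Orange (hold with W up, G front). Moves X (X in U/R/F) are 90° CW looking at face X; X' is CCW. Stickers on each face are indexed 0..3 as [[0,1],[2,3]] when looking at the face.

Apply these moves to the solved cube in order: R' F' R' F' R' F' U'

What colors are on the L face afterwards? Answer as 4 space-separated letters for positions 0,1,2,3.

After move 1 (R'): R=RRRR U=WBWB F=GWGW D=YGYG B=YBYB
After move 2 (F'): F=WWGG U=WBRR R=GRYR D=OOYG L=OBOW
After move 3 (R'): R=RRGY U=WYRY F=WBGR D=OWYG B=GBOB
After move 4 (F'): F=BRWG U=WYRG R=WROY D=BWYG L=OYOR
After move 5 (R'): R=RYWO U=WORG F=BYWG D=BRYG B=GBWB
After move 6 (F'): F=YGBW U=WORW R=RYBO D=YRYG L=OGOR
After move 7 (U'): U=OWWR F=OGBW R=YGBO B=RYWB L=GBOR
Query: L face = GBOR

Answer: G B O R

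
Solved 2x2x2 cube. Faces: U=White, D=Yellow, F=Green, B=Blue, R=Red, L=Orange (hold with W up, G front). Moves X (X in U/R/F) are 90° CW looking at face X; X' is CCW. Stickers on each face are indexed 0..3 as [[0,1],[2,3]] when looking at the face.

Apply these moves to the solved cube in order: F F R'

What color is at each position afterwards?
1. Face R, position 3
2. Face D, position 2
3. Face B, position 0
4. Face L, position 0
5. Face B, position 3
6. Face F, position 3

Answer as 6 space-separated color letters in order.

After move 1 (F): F=GGGG U=WWOO R=WRWR D=RRYY L=OYOY
After move 2 (F): F=GGGG U=WWYY R=OROR D=WWYY L=OROR
After move 3 (R'): R=RROO U=WBYB F=GWGY D=WGYG B=YBWB
Query 1: R[3] = O
Query 2: D[2] = Y
Query 3: B[0] = Y
Query 4: L[0] = O
Query 5: B[3] = B
Query 6: F[3] = Y

Answer: O Y Y O B Y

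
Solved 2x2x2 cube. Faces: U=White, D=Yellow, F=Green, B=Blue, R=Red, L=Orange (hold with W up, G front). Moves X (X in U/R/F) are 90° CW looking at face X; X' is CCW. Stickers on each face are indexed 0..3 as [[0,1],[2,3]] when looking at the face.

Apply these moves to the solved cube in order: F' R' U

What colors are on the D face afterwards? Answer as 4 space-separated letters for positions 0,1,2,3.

After move 1 (F'): F=GGGG U=WWRR R=YRYR D=OOYY L=OWOW
After move 2 (R'): R=RRYY U=WBRB F=GWGR D=OGYG B=YBOB
After move 3 (U): U=RWBB F=RRGR R=YBYY B=OWOB L=GWOW
Query: D face = OGYG

Answer: O G Y G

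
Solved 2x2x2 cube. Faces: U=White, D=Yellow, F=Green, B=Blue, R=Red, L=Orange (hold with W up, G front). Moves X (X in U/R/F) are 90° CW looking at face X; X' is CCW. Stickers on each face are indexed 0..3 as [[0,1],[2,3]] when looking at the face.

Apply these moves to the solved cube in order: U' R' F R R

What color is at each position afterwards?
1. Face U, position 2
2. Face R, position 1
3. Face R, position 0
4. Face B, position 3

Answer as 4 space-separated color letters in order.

Answer: O R R B

Derivation:
After move 1 (U'): U=WWWW F=OOGG R=GGRR B=RRBB L=BBOO
After move 2 (R'): R=GRGR U=WBWR F=OWGW D=YOYG B=YRYB
After move 3 (F): F=GOWW U=WBOB R=WRRR D=GGYG L=BYOO
After move 4 (R): R=RWRR U=WOOW F=GGWG D=GYYY B=BRBB
After move 5 (R): R=RRRW U=WGOG F=GYWY D=GBYB B=WROB
Query 1: U[2] = O
Query 2: R[1] = R
Query 3: R[0] = R
Query 4: B[3] = B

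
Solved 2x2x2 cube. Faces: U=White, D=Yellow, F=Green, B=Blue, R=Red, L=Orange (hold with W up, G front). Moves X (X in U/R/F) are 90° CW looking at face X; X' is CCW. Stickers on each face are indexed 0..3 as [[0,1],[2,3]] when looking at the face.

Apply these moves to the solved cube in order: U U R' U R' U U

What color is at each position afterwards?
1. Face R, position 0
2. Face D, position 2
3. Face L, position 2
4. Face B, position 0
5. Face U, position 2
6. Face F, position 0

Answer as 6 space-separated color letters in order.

Answer: B Y O O Y G

Derivation:
After move 1 (U): U=WWWW F=RRGG R=BBRR B=OOBB L=GGOO
After move 2 (U): U=WWWW F=BBGG R=OORR B=GGBB L=RROO
After move 3 (R'): R=OROR U=WBWG F=BWGW D=YBYG B=YGYB
After move 4 (U): U=WWGB F=ORGW R=YGOR B=RRYB L=BWOO
After move 5 (R'): R=GRYO U=WYGR F=OWGB D=YRYW B=GRBB
After move 6 (U): U=GWRY F=GRGB R=GRYO B=BWBB L=OWOO
After move 7 (U): U=RGYW F=GRGB R=BWYO B=OWBB L=GROO
Query 1: R[0] = B
Query 2: D[2] = Y
Query 3: L[2] = O
Query 4: B[0] = O
Query 5: U[2] = Y
Query 6: F[0] = G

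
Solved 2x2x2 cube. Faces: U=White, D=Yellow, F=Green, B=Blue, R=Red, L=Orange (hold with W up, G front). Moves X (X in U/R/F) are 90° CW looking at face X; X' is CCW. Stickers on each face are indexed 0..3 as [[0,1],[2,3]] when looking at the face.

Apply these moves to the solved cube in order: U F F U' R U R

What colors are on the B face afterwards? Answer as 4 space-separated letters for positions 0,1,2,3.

After move 1 (U): U=WWWW F=RRGG R=BBRR B=OOBB L=GGOO
After move 2 (F): F=GRGR U=WWOG R=WBWR D=RBYY L=GYOY
After move 3 (F): F=GGRR U=WWYY R=OBGR D=WWYY L=GROB
After move 4 (U'): U=WYWY F=GRRR R=GGGR B=OBBB L=OOOB
After move 5 (R): R=GGRG U=WRWR F=GWRY D=WBYO B=YBYB
After move 6 (U): U=WWRR F=GGRY R=YBRG B=OOYB L=GWOB
After move 7 (R): R=RYGB U=WGRY F=GBRO D=WYYO B=ROWB
Query: B face = ROWB

Answer: R O W B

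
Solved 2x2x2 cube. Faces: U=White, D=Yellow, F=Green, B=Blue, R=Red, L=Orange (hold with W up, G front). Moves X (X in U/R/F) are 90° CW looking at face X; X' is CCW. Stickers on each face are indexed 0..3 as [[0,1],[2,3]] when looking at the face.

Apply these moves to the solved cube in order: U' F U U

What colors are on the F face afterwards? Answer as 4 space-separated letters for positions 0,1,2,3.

Answer: R R G O

Derivation:
After move 1 (U'): U=WWWW F=OOGG R=GGRR B=RRBB L=BBOO
After move 2 (F): F=GOGO U=WWOB R=WGWR D=RGYY L=BYOY
After move 3 (U): U=OWBW F=WGGO R=RRWR B=BYBB L=GOOY
After move 4 (U): U=BOWW F=RRGO R=BYWR B=GOBB L=WGOY
Query: F face = RRGO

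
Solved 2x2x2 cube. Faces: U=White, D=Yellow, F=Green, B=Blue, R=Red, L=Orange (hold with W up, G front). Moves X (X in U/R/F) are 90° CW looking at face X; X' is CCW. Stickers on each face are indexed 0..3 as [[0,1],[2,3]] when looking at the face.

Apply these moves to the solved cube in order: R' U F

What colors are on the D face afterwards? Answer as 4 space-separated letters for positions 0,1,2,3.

Answer: R Y Y G

Derivation:
After move 1 (R'): R=RRRR U=WBWB F=GWGW D=YGYG B=YBYB
After move 2 (U): U=WWBB F=RRGW R=YBRR B=OOYB L=GWOO
After move 3 (F): F=GRWR U=WWOW R=BBBR D=RYYG L=GYOG
Query: D face = RYYG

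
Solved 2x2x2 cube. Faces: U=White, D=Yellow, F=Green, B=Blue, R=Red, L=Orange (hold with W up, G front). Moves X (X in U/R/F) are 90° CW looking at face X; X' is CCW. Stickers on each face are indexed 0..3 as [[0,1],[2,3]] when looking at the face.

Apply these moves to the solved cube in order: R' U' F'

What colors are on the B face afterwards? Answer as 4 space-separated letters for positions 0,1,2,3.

After move 1 (R'): R=RRRR U=WBWB F=GWGW D=YGYG B=YBYB
After move 2 (U'): U=BBWW F=OOGW R=GWRR B=RRYB L=YBOO
After move 3 (F'): F=OWOG U=BBGR R=GWYR D=BOYG L=YWOW
Query: B face = RRYB

Answer: R R Y B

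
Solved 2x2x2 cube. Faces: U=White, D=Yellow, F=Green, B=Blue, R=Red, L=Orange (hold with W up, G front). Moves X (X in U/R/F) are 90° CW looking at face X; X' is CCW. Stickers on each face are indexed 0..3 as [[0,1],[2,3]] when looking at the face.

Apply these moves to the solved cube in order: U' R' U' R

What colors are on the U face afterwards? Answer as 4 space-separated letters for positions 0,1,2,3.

After move 1 (U'): U=WWWW F=OOGG R=GGRR B=RRBB L=BBOO
After move 2 (R'): R=GRGR U=WBWR F=OWGW D=YOYG B=YRYB
After move 3 (U'): U=BRWW F=BBGW R=OWGR B=GRYB L=YROO
After move 4 (R): R=GORW U=BBWW F=BOGG D=YYYG B=WRRB
Query: U face = BBWW

Answer: B B W W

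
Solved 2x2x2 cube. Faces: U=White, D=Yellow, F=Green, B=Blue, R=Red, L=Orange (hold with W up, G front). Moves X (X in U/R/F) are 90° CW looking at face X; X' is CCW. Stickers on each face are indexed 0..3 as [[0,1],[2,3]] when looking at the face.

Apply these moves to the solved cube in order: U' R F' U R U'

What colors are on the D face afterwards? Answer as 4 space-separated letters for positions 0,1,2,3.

After move 1 (U'): U=WWWW F=OOGG R=GGRR B=RRBB L=BBOO
After move 2 (R): R=RGRG U=WOWG F=OYGY D=YBYR B=WRWB
After move 3 (F'): F=YYOG U=WORR R=BGYG D=BOYR L=BGOW
After move 4 (U): U=RWRO F=BGOG R=WRYG B=BGWB L=YYOW
After move 5 (R): R=YWGR U=RGRG F=BOOR D=BWYB B=OGWB
After move 6 (U'): U=GGRR F=YYOR R=BOGR B=YWWB L=OGOW
Query: D face = BWYB

Answer: B W Y B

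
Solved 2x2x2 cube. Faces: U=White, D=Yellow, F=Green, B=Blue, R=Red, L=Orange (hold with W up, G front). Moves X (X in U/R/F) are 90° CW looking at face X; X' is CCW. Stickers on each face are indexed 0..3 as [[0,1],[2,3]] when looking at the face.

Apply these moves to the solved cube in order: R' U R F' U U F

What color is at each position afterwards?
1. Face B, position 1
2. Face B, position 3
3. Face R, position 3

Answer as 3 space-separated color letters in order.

After move 1 (R'): R=RRRR U=WBWB F=GWGW D=YGYG B=YBYB
After move 2 (U): U=WWBB F=RRGW R=YBRR B=OOYB L=GWOO
After move 3 (R): R=RYRB U=WRBW F=RGGG D=YYYO B=BOWB
After move 4 (F'): F=GGRG U=WRRR R=YYYB D=WOYO L=GWOB
After move 5 (U): U=RWRR F=YYRG R=BOYB B=GWWB L=GGOB
After move 6 (U): U=RRRW F=BORG R=GWYB B=GGWB L=YYOB
After move 7 (F): F=RBGO U=RRBY R=RWWB D=YGYO L=YWOO
Query 1: B[1] = G
Query 2: B[3] = B
Query 3: R[3] = B

Answer: G B B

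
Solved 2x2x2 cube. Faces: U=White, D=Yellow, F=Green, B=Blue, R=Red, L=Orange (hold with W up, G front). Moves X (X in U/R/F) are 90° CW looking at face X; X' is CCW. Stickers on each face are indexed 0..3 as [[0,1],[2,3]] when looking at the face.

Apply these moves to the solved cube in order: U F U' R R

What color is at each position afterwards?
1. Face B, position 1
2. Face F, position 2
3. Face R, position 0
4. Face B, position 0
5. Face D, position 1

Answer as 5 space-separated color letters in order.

After move 1 (U): U=WWWW F=RRGG R=BBRR B=OOBB L=GGOO
After move 2 (F): F=GRGR U=WWOG R=WBWR D=RBYY L=GYOY
After move 3 (U'): U=WGWO F=GYGR R=GRWR B=WBBB L=OOOY
After move 4 (R): R=WGRR U=WYWR F=GBGY D=RBYW B=OBGB
After move 5 (R): R=RWRG U=WBWY F=GBGW D=RGYO B=RBYB
Query 1: B[1] = B
Query 2: F[2] = G
Query 3: R[0] = R
Query 4: B[0] = R
Query 5: D[1] = G

Answer: B G R R G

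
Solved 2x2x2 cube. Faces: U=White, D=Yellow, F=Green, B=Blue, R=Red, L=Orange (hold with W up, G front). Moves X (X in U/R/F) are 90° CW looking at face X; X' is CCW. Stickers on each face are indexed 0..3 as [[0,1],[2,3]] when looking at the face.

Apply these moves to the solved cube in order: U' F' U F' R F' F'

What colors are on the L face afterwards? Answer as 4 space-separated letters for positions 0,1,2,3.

After move 1 (U'): U=WWWW F=OOGG R=GGRR B=RRBB L=BBOO
After move 2 (F'): F=OGOG U=WWGR R=YGYR D=BOYY L=BWOW
After move 3 (U): U=GWRW F=YGOG R=RRYR B=BWBB L=OGOW
After move 4 (F'): F=GGYO U=GWRY R=ORBR D=GWYY L=OWOR
After move 5 (R): R=BORR U=GGRO F=GWYY D=GBYB B=YWWB
After move 6 (F'): F=WYGY U=GGBR R=BOGR D=WRYB L=OOOR
After move 7 (F'): F=YYWG U=GGBG R=ROWR D=ORYB L=OROB
Query: L face = OROB

Answer: O R O B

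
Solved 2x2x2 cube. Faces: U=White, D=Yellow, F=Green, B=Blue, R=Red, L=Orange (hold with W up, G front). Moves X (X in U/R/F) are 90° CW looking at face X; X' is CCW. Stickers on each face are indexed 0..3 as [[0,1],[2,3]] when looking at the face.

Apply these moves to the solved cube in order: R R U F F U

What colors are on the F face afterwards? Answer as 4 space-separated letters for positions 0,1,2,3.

Answer: O B R R

Derivation:
After move 1 (R): R=RRRR U=WGWG F=GYGY D=YBYB B=WBWB
After move 2 (R): R=RRRR U=WYWY F=GBGB D=YWYW B=GBGB
After move 3 (U): U=WWYY F=RRGB R=GBRR B=OOGB L=GBOO
After move 4 (F): F=GRBR U=WWOB R=YBYR D=RGYW L=GYOW
After move 5 (F): F=BGRR U=WWWY R=OBBR D=YYYW L=GROG
After move 6 (U): U=WWYW F=OBRR R=OOBR B=GRGB L=BGOG
Query: F face = OBRR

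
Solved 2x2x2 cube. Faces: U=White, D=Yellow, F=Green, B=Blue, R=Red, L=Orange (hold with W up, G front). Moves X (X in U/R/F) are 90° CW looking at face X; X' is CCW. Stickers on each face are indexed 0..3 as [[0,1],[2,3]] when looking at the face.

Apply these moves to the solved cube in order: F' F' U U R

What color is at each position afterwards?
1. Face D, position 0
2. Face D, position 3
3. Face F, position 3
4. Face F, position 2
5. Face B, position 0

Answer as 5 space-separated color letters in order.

After move 1 (F'): F=GGGG U=WWRR R=YRYR D=OOYY L=OWOW
After move 2 (F'): F=GGGG U=WWYY R=OROR D=WWYY L=OROR
After move 3 (U): U=YWYW F=ORGG R=BBOR B=ORBB L=GGOR
After move 4 (U): U=YYWW F=BBGG R=OROR B=GGBB L=OROR
After move 5 (R): R=OORR U=YBWG F=BWGY D=WBYG B=WGYB
Query 1: D[0] = W
Query 2: D[3] = G
Query 3: F[3] = Y
Query 4: F[2] = G
Query 5: B[0] = W

Answer: W G Y G W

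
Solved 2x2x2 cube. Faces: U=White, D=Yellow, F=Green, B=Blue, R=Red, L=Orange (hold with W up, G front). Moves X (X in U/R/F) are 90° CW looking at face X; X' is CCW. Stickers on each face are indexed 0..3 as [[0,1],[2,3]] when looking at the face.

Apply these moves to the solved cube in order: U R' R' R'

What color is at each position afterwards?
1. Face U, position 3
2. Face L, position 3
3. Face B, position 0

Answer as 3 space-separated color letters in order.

After move 1 (U): U=WWWW F=RRGG R=BBRR B=OOBB L=GGOO
After move 2 (R'): R=BRBR U=WBWO F=RWGW D=YRYG B=YOYB
After move 3 (R'): R=RRBB U=WYWY F=RBGO D=YWYW B=GORB
After move 4 (R'): R=RBRB U=WRWG F=RYGY D=YBYO B=WOWB
Query 1: U[3] = G
Query 2: L[3] = O
Query 3: B[0] = W

Answer: G O W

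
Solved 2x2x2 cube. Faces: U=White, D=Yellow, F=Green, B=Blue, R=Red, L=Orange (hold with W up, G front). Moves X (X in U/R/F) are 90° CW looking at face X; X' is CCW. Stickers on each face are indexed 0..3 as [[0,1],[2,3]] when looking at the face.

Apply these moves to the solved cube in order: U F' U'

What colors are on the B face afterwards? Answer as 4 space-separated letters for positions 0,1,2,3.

Answer: Y B B B

Derivation:
After move 1 (U): U=WWWW F=RRGG R=BBRR B=OOBB L=GGOO
After move 2 (F'): F=RGRG U=WWBR R=YBYR D=GOYY L=GWOW
After move 3 (U'): U=WRWB F=GWRG R=RGYR B=YBBB L=OOOW
Query: B face = YBBB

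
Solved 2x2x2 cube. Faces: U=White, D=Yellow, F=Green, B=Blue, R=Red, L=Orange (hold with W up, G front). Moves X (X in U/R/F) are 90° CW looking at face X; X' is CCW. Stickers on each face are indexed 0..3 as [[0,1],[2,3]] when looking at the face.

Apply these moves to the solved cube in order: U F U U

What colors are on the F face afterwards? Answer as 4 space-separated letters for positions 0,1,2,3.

Answer: O O G R

Derivation:
After move 1 (U): U=WWWW F=RRGG R=BBRR B=OOBB L=GGOO
After move 2 (F): F=GRGR U=WWOG R=WBWR D=RBYY L=GYOY
After move 3 (U): U=OWGW F=WBGR R=OOWR B=GYBB L=GROY
After move 4 (U): U=GOWW F=OOGR R=GYWR B=GRBB L=WBOY
Query: F face = OOGR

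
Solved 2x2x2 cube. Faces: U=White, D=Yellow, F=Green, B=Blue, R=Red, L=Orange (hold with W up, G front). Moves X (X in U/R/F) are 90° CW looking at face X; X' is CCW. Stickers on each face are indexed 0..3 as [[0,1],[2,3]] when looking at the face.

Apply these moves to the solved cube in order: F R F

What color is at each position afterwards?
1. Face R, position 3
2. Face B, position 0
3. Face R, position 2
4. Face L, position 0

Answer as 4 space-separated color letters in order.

After move 1 (F): F=GGGG U=WWOO R=WRWR D=RRYY L=OYOY
After move 2 (R): R=WWRR U=WGOG F=GRGY D=RBYB B=OBWB
After move 3 (F): F=GGYR U=WGYY R=OWGR D=RWYB L=OROB
Query 1: R[3] = R
Query 2: B[0] = O
Query 3: R[2] = G
Query 4: L[0] = O

Answer: R O G O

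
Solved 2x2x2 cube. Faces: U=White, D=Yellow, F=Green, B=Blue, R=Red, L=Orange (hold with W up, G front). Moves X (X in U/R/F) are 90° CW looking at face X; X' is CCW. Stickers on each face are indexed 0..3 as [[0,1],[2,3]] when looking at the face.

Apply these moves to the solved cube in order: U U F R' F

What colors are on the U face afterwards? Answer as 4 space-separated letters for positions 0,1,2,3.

After move 1 (U): U=WWWW F=RRGG R=BBRR B=OOBB L=GGOO
After move 2 (U): U=WWWW F=BBGG R=OORR B=GGBB L=RROO
After move 3 (F): F=GBGB U=WWOR R=WOWR D=ROYY L=RYOY
After move 4 (R'): R=ORWW U=WBOG F=GWGR D=RBYB B=YGOB
After move 5 (F): F=GGRW U=WBYY R=ORGW D=WOYB L=RROB
Query: U face = WBYY

Answer: W B Y Y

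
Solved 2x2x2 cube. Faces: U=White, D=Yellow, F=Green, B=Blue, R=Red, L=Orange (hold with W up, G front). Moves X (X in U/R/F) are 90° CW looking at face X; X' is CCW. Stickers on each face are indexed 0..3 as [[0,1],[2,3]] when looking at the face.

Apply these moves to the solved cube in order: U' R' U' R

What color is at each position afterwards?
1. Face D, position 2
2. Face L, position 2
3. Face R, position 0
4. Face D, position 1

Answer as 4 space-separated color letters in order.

Answer: Y O G Y

Derivation:
After move 1 (U'): U=WWWW F=OOGG R=GGRR B=RRBB L=BBOO
After move 2 (R'): R=GRGR U=WBWR F=OWGW D=YOYG B=YRYB
After move 3 (U'): U=BRWW F=BBGW R=OWGR B=GRYB L=YROO
After move 4 (R): R=GORW U=BBWW F=BOGG D=YYYG B=WRRB
Query 1: D[2] = Y
Query 2: L[2] = O
Query 3: R[0] = G
Query 4: D[1] = Y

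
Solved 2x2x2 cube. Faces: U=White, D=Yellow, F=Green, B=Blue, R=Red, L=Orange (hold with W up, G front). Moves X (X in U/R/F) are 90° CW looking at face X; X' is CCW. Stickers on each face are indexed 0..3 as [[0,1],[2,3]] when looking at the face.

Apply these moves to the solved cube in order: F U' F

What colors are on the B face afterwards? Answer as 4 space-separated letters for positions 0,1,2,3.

Answer: W R B B

Derivation:
After move 1 (F): F=GGGG U=WWOO R=WRWR D=RRYY L=OYOY
After move 2 (U'): U=WOWO F=OYGG R=GGWR B=WRBB L=BBOY
After move 3 (F): F=GOGY U=WOYB R=WGOR D=WGYY L=BROR
Query: B face = WRBB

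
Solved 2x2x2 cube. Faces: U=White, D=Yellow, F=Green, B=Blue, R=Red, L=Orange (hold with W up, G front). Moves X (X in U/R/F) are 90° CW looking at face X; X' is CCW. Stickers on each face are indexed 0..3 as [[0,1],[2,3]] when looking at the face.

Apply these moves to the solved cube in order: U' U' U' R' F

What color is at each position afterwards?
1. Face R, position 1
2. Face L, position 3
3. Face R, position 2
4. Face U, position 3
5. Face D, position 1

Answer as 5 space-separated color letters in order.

After move 1 (U'): U=WWWW F=OOGG R=GGRR B=RRBB L=BBOO
After move 2 (U'): U=WWWW F=BBGG R=OORR B=GGBB L=RROO
After move 3 (U'): U=WWWW F=RRGG R=BBRR B=OOBB L=GGOO
After move 4 (R'): R=BRBR U=WBWO F=RWGW D=YRYG B=YOYB
After move 5 (F): F=GRWW U=WBOG R=WROR D=BBYG L=GYOR
Query 1: R[1] = R
Query 2: L[3] = R
Query 3: R[2] = O
Query 4: U[3] = G
Query 5: D[1] = B

Answer: R R O G B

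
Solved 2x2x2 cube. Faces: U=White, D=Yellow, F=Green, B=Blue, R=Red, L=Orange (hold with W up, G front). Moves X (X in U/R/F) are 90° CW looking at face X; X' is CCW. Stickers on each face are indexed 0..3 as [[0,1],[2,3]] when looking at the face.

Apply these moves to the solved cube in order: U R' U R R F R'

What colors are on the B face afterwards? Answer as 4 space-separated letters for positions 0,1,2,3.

After move 1 (U): U=WWWW F=RRGG R=BBRR B=OOBB L=GGOO
After move 2 (R'): R=BRBR U=WBWO F=RWGW D=YRYG B=YOYB
After move 3 (U): U=WWOB F=BRGW R=YOBR B=GGYB L=RWOO
After move 4 (R): R=BYRO U=WROW F=BRGG D=YYYG B=BGWB
After move 5 (R): R=RBOY U=WROG F=BYGG D=YWYB B=WGRB
After move 6 (F): F=GBGY U=WROW R=OBGY D=ORYB L=RYOW
After move 7 (R'): R=BYOG U=WROW F=GRGW D=OBYY B=BGRB
Query: B face = BGRB

Answer: B G R B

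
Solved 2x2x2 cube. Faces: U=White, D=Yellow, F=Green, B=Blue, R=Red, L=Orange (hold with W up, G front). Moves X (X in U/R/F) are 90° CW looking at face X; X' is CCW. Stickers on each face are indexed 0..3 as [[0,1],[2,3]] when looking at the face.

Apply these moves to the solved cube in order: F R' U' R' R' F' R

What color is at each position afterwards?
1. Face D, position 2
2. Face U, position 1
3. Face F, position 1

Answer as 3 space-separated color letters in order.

Answer: Y R Y

Derivation:
After move 1 (F): F=GGGG U=WWOO R=WRWR D=RRYY L=OYOY
After move 2 (R'): R=RRWW U=WBOB F=GWGO D=RGYG B=YBRB
After move 3 (U'): U=BBWO F=OYGO R=GWWW B=RRRB L=YBOY
After move 4 (R'): R=WWGW U=BRWR F=OBGO D=RYYO B=GRGB
After move 5 (R'): R=WWWG U=BGWG F=ORGR D=RBYO B=ORYB
After move 6 (F'): F=RROG U=BGWW R=BWRG D=BYYO L=YGOW
After move 7 (R): R=RBGW U=BRWG F=RYOO D=BYYO B=WRGB
Query 1: D[2] = Y
Query 2: U[1] = R
Query 3: F[1] = Y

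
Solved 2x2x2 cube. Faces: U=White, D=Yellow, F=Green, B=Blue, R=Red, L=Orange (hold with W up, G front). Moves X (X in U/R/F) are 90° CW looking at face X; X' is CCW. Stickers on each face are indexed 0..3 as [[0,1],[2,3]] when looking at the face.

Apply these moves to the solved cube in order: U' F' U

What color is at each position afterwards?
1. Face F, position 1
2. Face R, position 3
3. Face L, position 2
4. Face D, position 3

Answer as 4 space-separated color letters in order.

Answer: G R O Y

Derivation:
After move 1 (U'): U=WWWW F=OOGG R=GGRR B=RRBB L=BBOO
After move 2 (F'): F=OGOG U=WWGR R=YGYR D=BOYY L=BWOW
After move 3 (U): U=GWRW F=YGOG R=RRYR B=BWBB L=OGOW
Query 1: F[1] = G
Query 2: R[3] = R
Query 3: L[2] = O
Query 4: D[3] = Y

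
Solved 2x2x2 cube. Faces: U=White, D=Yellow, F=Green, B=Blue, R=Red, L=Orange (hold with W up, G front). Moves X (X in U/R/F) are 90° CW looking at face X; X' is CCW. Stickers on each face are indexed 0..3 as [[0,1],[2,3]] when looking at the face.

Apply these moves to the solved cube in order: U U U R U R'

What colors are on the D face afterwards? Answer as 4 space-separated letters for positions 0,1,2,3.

Answer: Y G Y Y

Derivation:
After move 1 (U): U=WWWW F=RRGG R=BBRR B=OOBB L=GGOO
After move 2 (U): U=WWWW F=BBGG R=OORR B=GGBB L=RROO
After move 3 (U): U=WWWW F=OOGG R=GGRR B=RRBB L=BBOO
After move 4 (R): R=RGRG U=WOWG F=OYGY D=YBYR B=WRWB
After move 5 (U): U=WWGO F=RGGY R=WRRG B=BBWB L=OYOO
After move 6 (R'): R=RGWR U=WWGB F=RWGO D=YGYY B=RBBB
Query: D face = YGYY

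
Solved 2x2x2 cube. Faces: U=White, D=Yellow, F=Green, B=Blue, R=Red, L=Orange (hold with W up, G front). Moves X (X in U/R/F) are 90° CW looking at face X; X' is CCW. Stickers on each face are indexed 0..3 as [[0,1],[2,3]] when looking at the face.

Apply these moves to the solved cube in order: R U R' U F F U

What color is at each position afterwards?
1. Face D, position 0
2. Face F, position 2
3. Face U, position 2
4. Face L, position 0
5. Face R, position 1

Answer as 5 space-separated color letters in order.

After move 1 (R): R=RRRR U=WGWG F=GYGY D=YBYB B=WBWB
After move 2 (U): U=WWGG F=RRGY R=WBRR B=OOWB L=GYOO
After move 3 (R'): R=BRWR U=WWGO F=RWGG D=YRYY B=BOBB
After move 4 (U): U=GWOW F=BRGG R=BOWR B=GYBB L=RWOO
After move 5 (F): F=GBGR U=GWOW R=OOWR D=WBYY L=RYOR
After move 6 (F): F=GGRB U=GWRY R=OOWR D=WOYY L=RWOB
After move 7 (U): U=RGYW F=OORB R=GYWR B=RWBB L=GGOB
Query 1: D[0] = W
Query 2: F[2] = R
Query 3: U[2] = Y
Query 4: L[0] = G
Query 5: R[1] = Y

Answer: W R Y G Y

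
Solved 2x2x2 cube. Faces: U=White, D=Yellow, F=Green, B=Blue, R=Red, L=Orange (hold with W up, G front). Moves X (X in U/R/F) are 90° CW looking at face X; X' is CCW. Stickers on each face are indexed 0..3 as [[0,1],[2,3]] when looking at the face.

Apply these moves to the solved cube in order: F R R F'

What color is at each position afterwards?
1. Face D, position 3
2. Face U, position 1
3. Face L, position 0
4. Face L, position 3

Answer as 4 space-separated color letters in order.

After move 1 (F): F=GGGG U=WWOO R=WRWR D=RRYY L=OYOY
After move 2 (R): R=WWRR U=WGOG F=GRGY D=RBYB B=OBWB
After move 3 (R): R=RWRW U=WROY F=GBGB D=RWYO B=GBGB
After move 4 (F'): F=BBGG U=WRRR R=WWRW D=YYYO L=OYOO
Query 1: D[3] = O
Query 2: U[1] = R
Query 3: L[0] = O
Query 4: L[3] = O

Answer: O R O O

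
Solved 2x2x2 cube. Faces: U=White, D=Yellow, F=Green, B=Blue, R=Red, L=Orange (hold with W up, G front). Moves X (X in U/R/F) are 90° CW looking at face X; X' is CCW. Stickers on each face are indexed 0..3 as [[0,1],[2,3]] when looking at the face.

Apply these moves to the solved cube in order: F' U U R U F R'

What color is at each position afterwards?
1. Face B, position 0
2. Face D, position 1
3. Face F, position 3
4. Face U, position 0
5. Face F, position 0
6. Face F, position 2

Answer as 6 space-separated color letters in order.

Answer: G Y O W G Y

Derivation:
After move 1 (F'): F=GGGG U=WWRR R=YRYR D=OOYY L=OWOW
After move 2 (U): U=RWRW F=YRGG R=BBYR B=OWBB L=GGOW
After move 3 (U): U=RRWW F=BBGG R=OWYR B=GGBB L=YROW
After move 4 (R): R=YORW U=RBWG F=BOGY D=OBYG B=WGRB
After move 5 (U): U=WRGB F=YOGY R=WGRW B=YRRB L=BOOW
After move 6 (F): F=GYYO U=WRWO R=GGBW D=RWYG L=BOOB
After move 7 (R'): R=GWGB U=WRWY F=GRYO D=RYYO B=GRWB
Query 1: B[0] = G
Query 2: D[1] = Y
Query 3: F[3] = O
Query 4: U[0] = W
Query 5: F[0] = G
Query 6: F[2] = Y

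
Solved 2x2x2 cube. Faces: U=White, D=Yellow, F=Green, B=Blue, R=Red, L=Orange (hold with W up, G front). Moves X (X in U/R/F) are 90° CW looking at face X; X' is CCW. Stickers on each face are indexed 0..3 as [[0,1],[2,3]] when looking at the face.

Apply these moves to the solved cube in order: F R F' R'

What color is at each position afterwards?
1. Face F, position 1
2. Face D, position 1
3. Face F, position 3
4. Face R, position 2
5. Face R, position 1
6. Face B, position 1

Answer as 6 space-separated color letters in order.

Answer: G Y R B R B

Derivation:
After move 1 (F): F=GGGG U=WWOO R=WRWR D=RRYY L=OYOY
After move 2 (R): R=WWRR U=WGOG F=GRGY D=RBYB B=OBWB
After move 3 (F'): F=RYGG U=WGWR R=BWRR D=YYYB L=OGOO
After move 4 (R'): R=WRBR U=WWWO F=RGGR D=YYYG B=BBYB
Query 1: F[1] = G
Query 2: D[1] = Y
Query 3: F[3] = R
Query 4: R[2] = B
Query 5: R[1] = R
Query 6: B[1] = B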